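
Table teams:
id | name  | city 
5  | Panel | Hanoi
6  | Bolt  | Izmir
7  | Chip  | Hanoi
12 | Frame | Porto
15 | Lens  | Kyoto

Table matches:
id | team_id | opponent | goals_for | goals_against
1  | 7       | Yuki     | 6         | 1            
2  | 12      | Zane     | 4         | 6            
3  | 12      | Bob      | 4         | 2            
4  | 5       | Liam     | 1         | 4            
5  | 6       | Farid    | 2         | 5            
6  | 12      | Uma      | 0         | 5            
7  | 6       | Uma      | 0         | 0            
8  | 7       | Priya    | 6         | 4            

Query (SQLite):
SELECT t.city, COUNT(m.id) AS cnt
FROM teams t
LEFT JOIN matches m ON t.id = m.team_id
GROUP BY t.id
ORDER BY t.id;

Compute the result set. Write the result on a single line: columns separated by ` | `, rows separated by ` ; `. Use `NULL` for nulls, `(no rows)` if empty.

LEFT JOIN keeps every teams row; unmatched ones get NULL for matches columns.
Group by teams.id and compute COUNT(m.id). COUNT(col) of an all-NULL group is 0.
  5: ids {4} → COUNT(m.id)=1
  6: ids {5, 7} → COUNT(m.id)=2
  7: ids {1, 8} → COUNT(m.id)=2
  12: ids {2, 3, 6} → COUNT(m.id)=3
  15: ids {—} → COUNT(m.id)=0

Hanoi | 1 ; Izmir | 2 ; Hanoi | 2 ; Porto | 3 ; Kyoto | 0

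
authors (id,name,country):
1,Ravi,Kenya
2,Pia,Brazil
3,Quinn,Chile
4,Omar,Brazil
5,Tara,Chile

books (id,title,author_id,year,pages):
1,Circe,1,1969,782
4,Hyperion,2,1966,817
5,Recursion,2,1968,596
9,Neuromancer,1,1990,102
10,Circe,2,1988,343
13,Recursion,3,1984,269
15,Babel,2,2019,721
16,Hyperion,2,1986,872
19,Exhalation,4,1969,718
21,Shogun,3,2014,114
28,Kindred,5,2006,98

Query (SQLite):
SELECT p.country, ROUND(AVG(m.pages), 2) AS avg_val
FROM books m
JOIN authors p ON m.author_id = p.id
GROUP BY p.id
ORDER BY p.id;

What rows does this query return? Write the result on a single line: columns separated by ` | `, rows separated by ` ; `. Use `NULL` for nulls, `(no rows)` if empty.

Kenya | 442 ; Brazil | 669.8 ; Chile | 191.5 ; Brazil | 718 ; Chile | 98

Join each books row to its authors via author_id.
Group joined rows by authors.id; compute ROUND(AVG(m.pages), 2) per group.
  1: ids {1, 9} → ROUND(AVG(m.pages), 2)=442
  2: ids {4, 5, 10, 15, 16} → ROUND(AVG(m.pages), 2)=669.8
  3: ids {13, 21} → ROUND(AVG(m.pages), 2)=191.5
  4: ids {19} → ROUND(AVG(m.pages), 2)=718
  5: ids {28} → ROUND(AVG(m.pages), 2)=98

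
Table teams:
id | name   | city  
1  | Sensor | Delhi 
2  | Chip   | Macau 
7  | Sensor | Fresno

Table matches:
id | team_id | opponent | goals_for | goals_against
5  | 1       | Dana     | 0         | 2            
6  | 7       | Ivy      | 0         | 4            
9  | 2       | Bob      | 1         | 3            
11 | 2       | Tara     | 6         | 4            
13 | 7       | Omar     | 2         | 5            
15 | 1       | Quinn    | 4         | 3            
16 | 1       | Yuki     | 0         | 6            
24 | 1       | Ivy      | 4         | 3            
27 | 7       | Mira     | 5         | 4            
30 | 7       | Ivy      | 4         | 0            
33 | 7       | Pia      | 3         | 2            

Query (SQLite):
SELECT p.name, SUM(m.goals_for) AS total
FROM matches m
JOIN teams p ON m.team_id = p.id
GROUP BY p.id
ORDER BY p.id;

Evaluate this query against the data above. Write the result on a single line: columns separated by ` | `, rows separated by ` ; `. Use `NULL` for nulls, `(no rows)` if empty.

Sensor | 8 ; Chip | 7 ; Sensor | 14

Join each matches row to its teams via team_id.
Group joined rows by teams.id; compute SUM(m.goals_for) per group.
  1: ids {5, 15, 16, 24} → SUM(m.goals_for)=8
  2: ids {9, 11} → SUM(m.goals_for)=7
  7: ids {6, 13, 27, 30, 33} → SUM(m.goals_for)=14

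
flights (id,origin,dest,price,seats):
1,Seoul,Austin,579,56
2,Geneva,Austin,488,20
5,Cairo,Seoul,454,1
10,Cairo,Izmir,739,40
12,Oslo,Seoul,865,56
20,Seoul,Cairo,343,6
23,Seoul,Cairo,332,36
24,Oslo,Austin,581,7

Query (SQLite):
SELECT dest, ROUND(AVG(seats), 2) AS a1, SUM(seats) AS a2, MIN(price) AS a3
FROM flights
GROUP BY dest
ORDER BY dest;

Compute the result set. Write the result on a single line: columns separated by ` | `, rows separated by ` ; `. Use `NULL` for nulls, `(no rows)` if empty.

Austin | 27.67 | 83 | 488 ; Cairo | 21 | 42 | 332 ; Izmir | 40 | 40 | 739 ; Seoul | 28.5 | 57 | 454

Group flights by dest.
Per group compute: ROUND(AVG(seats), 2), SUM(seats), MIN(price).
  Austin: ids {1, 2, 24} → ROUND(AVG(seats), 2)=27.67, SUM(seats)=83, MIN(price)=488
  Cairo: ids {20, 23} → ROUND(AVG(seats), 2)=21, SUM(seats)=42, MIN(price)=332
  Izmir: ids {10} → ROUND(AVG(seats), 2)=40, SUM(seats)=40, MIN(price)=739
  Seoul: ids {5, 12} → ROUND(AVG(seats), 2)=28.5, SUM(seats)=57, MIN(price)=454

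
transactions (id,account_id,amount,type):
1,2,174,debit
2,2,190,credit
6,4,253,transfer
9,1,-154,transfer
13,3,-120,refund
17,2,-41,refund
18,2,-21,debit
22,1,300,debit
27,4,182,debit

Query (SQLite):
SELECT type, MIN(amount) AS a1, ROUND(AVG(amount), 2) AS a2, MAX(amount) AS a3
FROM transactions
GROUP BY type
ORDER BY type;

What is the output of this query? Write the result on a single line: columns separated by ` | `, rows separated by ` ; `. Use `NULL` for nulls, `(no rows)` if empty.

Group transactions by type.
Per group compute: MIN(amount), ROUND(AVG(amount), 2), MAX(amount).
  credit: ids {2} → MIN(amount)=190, ROUND(AVG(amount), 2)=190, MAX(amount)=190
  debit: ids {1, 18, 22, 27} → MIN(amount)=-21, ROUND(AVG(amount), 2)=158.75, MAX(amount)=300
  refund: ids {13, 17} → MIN(amount)=-120, ROUND(AVG(amount), 2)=-80.5, MAX(amount)=-41
  transfer: ids {6, 9} → MIN(amount)=-154, ROUND(AVG(amount), 2)=49.5, MAX(amount)=253

credit | 190 | 190 | 190 ; debit | -21 | 158.75 | 300 ; refund | -120 | -80.5 | -41 ; transfer | -154 | 49.5 | 253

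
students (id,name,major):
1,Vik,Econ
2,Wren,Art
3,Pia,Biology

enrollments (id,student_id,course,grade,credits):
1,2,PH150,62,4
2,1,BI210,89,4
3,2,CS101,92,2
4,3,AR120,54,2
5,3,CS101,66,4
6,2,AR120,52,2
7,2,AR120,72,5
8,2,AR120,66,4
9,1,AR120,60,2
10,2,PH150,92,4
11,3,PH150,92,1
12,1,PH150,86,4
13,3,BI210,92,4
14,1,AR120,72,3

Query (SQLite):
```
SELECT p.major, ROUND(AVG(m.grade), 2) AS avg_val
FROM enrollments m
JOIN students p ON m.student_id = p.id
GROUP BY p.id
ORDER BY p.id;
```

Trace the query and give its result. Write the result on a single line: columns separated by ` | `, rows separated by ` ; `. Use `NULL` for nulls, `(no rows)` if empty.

Econ | 76.75 ; Art | 72.67 ; Biology | 76

Join each enrollments row to its students via student_id.
Group joined rows by students.id; compute ROUND(AVG(m.grade), 2) per group.
  1: ids {2, 9, 12, 14} → ROUND(AVG(m.grade), 2)=76.75
  2: ids {1, 3, 6, 7, 8, 10} → ROUND(AVG(m.grade), 2)=72.67
  3: ids {4, 5, 11, 13} → ROUND(AVG(m.grade), 2)=76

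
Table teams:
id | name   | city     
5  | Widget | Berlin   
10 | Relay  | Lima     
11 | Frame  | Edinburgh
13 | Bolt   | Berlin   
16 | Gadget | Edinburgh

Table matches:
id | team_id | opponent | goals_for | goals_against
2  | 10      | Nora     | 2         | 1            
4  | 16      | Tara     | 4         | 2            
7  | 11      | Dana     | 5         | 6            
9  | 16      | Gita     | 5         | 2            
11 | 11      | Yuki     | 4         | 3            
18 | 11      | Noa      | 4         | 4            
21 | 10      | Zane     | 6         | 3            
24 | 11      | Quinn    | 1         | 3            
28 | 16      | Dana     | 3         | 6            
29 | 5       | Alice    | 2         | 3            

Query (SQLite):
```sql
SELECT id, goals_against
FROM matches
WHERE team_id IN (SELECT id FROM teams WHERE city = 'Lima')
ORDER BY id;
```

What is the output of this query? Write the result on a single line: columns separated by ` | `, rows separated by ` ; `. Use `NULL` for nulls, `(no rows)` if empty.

2 | 1 ; 21 | 3

Inner query: teams.id where city = 'Lima'.
Outer: keep matches rows whose team_id is in that set.
Inner query → {10}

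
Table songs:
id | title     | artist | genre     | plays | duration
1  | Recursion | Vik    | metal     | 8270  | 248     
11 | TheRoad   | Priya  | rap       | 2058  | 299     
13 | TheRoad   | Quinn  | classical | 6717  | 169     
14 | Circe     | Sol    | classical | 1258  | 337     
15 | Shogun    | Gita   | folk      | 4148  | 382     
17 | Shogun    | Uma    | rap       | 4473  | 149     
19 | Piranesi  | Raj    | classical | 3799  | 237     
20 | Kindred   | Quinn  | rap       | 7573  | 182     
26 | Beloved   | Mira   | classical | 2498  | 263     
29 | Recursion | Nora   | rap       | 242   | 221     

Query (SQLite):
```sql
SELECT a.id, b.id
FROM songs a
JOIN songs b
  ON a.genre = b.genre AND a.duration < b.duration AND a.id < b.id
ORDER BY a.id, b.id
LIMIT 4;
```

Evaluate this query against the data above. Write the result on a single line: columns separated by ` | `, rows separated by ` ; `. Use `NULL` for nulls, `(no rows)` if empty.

13 | 14 ; 13 | 19 ; 13 | 26 ; 17 | 20

Pairs (a,b) with same genre, a.duration < b.duration, a.id < b.id.
genre groups: classical:{13,14,19,26} folk:{15} metal:{1} rap:{11,17,20,29}
Ordered by (a.id, b.id); first 4.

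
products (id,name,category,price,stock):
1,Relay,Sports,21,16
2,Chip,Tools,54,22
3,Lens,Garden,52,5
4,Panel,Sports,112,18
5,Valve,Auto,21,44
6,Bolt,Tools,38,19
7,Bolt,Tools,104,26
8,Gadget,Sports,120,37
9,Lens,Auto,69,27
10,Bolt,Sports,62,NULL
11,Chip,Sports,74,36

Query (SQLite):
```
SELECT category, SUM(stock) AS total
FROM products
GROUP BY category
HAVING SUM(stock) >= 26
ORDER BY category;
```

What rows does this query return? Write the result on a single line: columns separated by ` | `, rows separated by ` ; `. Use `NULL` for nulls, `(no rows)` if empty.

Auto | 71 ; Sports | 107 ; Tools | 67

Partition products by category; compute SUM(stock) within each group.
HAVING: keep groups where SUM(stock) >= 26.
  Auto: ids {5, 9} → SUM(stock)=71
  Garden: ids {3} → SUM(stock)=5
  Sports: ids {1, 4, 8, 10, 11} → SUM(stock)=107
  Tools: ids {2, 6, 7} → SUM(stock)=67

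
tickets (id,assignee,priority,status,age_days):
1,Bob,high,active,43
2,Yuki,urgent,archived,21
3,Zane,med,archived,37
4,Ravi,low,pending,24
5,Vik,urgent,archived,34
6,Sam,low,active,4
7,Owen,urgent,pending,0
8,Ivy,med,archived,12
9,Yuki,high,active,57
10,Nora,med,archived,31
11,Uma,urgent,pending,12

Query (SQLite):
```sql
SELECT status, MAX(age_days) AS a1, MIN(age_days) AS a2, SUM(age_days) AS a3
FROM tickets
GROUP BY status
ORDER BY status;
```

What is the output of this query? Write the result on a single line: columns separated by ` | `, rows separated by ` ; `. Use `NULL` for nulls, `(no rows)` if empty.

active | 57 | 4 | 104 ; archived | 37 | 12 | 135 ; pending | 24 | 0 | 36

Group tickets by status.
Per group compute: MAX(age_days), MIN(age_days), SUM(age_days).
  active: ids {1, 6, 9} → MAX(age_days)=57, MIN(age_days)=4, SUM(age_days)=104
  archived: ids {2, 3, 5, 8, 10} → MAX(age_days)=37, MIN(age_days)=12, SUM(age_days)=135
  pending: ids {4, 7, 11} → MAX(age_days)=24, MIN(age_days)=0, SUM(age_days)=36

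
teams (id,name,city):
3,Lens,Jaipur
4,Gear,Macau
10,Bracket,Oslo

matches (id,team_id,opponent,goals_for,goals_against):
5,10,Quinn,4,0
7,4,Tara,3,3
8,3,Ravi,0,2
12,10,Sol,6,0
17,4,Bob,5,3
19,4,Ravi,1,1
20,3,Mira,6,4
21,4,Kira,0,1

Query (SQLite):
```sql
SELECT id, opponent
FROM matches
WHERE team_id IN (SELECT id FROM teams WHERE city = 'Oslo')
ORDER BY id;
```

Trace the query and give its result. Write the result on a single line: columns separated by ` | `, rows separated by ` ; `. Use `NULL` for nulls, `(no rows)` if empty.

5 | Quinn ; 12 | Sol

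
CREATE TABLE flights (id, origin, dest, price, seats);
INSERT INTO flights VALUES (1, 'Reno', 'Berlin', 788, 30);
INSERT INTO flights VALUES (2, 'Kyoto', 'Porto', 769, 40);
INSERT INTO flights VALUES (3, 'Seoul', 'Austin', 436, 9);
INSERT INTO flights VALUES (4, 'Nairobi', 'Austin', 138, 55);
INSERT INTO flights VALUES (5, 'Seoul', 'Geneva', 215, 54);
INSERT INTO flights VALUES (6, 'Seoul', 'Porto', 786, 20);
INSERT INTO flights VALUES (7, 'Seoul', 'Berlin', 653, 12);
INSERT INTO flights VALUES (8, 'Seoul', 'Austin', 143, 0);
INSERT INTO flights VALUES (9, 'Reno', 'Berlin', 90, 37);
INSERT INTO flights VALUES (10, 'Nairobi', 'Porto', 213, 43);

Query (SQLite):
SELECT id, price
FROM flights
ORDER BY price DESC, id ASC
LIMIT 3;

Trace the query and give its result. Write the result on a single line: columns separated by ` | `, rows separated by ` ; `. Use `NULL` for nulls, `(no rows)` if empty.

Sort by price desc, tiebreak id asc: (788, id=1), (786, id=6), (769, id=2), (653, id=7), (436, id=3), (215, id=5) …. Take first 3.

1 | 788 ; 6 | 786 ; 2 | 769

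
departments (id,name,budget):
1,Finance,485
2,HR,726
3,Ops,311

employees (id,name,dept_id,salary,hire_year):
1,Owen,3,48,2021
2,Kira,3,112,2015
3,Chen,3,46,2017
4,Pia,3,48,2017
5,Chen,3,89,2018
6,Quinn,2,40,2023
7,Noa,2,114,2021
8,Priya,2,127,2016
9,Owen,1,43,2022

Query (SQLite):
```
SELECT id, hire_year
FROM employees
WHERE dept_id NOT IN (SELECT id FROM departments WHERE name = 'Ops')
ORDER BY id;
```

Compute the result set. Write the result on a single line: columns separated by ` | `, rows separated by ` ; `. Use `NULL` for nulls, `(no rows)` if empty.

6 | 2023 ; 7 | 2021 ; 8 | 2016 ; 9 | 2022

Inner query: departments.id where name = 'Ops'.
Outer: keep employees rows whose dept_id is not in that set.
Inner query → {3}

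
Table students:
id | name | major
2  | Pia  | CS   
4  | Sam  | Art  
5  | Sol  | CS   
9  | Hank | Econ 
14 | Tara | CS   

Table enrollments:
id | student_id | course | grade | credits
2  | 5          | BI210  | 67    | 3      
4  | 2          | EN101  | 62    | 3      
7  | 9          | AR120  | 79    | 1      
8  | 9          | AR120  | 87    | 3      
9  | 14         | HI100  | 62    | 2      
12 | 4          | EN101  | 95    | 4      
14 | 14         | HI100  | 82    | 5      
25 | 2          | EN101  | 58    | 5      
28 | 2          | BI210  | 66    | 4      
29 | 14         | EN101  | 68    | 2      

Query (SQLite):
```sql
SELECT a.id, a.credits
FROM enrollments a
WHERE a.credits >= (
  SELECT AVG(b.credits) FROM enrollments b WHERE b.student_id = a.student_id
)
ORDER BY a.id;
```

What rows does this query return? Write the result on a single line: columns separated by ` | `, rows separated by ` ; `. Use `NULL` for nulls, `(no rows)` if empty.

2 | 3 ; 8 | 3 ; 12 | 4 ; 14 | 5 ; 25 | 5 ; 28 | 4

For each enrollments row a, compute AVG(credits) over rows sharing a.student_id.
Keep row a if a.credits >= that per-group AVG.
  student_id=2: AVG(credits) = 4.0
  student_id=4: AVG(credits) = 4.0
  student_id=5: AVG(credits) = 3.0
  student_id=9: AVG(credits) = 2.0
  student_id=14: AVG(credits) = 3.0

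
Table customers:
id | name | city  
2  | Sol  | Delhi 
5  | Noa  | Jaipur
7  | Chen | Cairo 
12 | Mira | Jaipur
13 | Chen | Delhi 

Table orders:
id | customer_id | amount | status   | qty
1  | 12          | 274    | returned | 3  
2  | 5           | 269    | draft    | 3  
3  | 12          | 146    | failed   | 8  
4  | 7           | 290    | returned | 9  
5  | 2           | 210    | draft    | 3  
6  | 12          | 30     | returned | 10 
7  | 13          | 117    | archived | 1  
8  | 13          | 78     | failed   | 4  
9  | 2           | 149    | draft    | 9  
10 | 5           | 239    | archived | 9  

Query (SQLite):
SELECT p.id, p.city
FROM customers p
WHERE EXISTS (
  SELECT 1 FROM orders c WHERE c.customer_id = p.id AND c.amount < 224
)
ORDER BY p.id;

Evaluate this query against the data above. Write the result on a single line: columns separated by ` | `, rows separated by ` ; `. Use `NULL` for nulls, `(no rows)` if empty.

2 | Delhi ; 12 | Jaipur ; 13 | Delhi

For each customers row, check whether any orders with matching customer_id has amount < 224.
Keep rows where that is true.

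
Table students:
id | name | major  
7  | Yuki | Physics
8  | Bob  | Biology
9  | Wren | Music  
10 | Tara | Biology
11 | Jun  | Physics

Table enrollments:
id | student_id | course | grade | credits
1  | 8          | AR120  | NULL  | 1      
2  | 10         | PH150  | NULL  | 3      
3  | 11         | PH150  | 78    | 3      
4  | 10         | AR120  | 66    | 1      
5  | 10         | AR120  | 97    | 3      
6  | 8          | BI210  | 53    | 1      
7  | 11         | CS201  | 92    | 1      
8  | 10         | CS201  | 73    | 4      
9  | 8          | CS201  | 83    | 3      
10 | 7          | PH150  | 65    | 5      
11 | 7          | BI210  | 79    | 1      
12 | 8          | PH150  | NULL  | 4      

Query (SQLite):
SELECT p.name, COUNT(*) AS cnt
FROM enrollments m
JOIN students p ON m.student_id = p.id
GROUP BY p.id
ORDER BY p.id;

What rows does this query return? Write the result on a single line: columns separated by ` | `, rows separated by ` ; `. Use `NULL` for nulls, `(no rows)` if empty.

Yuki | 2 ; Bob | 4 ; Tara | 4 ; Jun | 2

Join each enrollments row to its students via student_id.
Group joined rows by students.id; compute COUNT(*) per group.
  7: ids {10, 11} → COUNT(*)=2
  8: ids {1, 6, 9, 12} → COUNT(*)=4
  10: ids {2, 4, 5, 8} → COUNT(*)=4
  11: ids {3, 7} → COUNT(*)=2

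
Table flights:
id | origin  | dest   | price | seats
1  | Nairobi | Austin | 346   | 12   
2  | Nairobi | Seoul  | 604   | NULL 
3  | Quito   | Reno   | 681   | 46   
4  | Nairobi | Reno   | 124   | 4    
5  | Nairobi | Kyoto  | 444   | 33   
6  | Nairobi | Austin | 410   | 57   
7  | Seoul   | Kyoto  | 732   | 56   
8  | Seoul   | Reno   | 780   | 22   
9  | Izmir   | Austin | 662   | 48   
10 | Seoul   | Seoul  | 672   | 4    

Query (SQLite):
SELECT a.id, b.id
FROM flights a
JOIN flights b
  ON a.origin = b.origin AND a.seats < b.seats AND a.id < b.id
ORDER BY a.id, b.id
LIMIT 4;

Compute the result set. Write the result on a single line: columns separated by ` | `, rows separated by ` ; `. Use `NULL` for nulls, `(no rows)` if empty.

Pairs (a,b) with same origin, a.seats < b.seats, a.id < b.id.
origin groups: Izmir:{9} Nairobi:{1,2,4,5,6} Quito:{3} Seoul:{7,8,10}
Ordered by (a.id, b.id); first 4.

1 | 5 ; 1 | 6 ; 4 | 5 ; 4 | 6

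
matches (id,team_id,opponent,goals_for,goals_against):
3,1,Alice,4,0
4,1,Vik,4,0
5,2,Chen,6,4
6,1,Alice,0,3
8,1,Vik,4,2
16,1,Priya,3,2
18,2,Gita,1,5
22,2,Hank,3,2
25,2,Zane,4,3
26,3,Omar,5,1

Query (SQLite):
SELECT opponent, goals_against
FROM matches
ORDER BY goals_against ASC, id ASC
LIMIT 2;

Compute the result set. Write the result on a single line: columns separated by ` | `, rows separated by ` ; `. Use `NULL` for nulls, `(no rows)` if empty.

Alice | 0 ; Vik | 0

Sort by goals_against asc, tiebreak id asc: (0, id=3), (0, id=4), (1, id=26), (2, id=8), (2, id=16) …. Take first 2.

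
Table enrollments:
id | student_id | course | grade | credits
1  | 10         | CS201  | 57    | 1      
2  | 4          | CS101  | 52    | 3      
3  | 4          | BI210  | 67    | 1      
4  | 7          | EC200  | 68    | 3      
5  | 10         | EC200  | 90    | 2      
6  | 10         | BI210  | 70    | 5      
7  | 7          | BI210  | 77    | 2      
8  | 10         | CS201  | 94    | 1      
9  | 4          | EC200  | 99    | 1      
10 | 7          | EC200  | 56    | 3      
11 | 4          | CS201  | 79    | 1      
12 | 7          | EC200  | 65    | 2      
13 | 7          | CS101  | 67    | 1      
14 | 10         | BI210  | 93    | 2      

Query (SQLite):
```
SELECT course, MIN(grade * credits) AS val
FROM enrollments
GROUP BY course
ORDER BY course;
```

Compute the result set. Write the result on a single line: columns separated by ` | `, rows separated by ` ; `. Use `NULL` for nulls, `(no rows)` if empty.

For each row compute grade * credits.
Group by course; take MIN of the expression per group.
  BI210: ids {3, 6, 7, 14} → MIN(grade * credits)=67
  CS101: ids {2, 13} → MIN(grade * credits)=67
  CS201: ids {1, 8, 11} → MIN(grade * credits)=57
  EC200: ids {4, 5, 9, 10, 12} → MIN(grade * credits)=99

BI210 | 67 ; CS101 | 67 ; CS201 | 57 ; EC200 | 99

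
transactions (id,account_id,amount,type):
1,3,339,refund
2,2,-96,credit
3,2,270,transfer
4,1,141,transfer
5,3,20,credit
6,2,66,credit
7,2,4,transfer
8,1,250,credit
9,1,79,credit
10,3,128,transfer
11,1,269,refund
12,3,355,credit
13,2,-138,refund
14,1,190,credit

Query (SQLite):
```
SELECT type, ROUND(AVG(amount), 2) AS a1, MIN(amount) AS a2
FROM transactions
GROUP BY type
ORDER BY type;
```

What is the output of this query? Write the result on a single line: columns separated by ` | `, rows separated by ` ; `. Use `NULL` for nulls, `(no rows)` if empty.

credit | 123.43 | -96 ; refund | 156.67 | -138 ; transfer | 135.75 | 4

Group transactions by type.
Per group compute: ROUND(AVG(amount), 2), MIN(amount).
  credit: ids {2, 5, 6, 8, 9, 12, 14} → ROUND(AVG(amount), 2)=123.43, MIN(amount)=-96
  refund: ids {1, 11, 13} → ROUND(AVG(amount), 2)=156.67, MIN(amount)=-138
  transfer: ids {3, 4, 7, 10} → ROUND(AVG(amount), 2)=135.75, MIN(amount)=4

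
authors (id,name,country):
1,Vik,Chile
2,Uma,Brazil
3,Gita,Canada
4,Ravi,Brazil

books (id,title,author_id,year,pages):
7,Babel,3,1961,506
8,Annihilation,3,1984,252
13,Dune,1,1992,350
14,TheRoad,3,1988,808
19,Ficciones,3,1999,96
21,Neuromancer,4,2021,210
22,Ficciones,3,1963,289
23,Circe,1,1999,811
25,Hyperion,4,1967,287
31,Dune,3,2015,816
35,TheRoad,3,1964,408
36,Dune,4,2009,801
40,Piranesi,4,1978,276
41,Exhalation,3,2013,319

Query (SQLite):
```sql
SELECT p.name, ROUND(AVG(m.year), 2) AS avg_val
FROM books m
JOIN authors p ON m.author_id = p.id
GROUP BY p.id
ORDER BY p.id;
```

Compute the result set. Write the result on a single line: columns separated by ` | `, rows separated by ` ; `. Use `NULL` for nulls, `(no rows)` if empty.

Join each books row to its authors via author_id.
Group joined rows by authors.id; compute ROUND(AVG(m.year), 2) per group.
  1: ids {13, 23} → ROUND(AVG(m.year), 2)=1995.5
  3: ids {7, 8, 14, 19, 22, 31, 35, 41} → ROUND(AVG(m.year), 2)=1985.88
  4: ids {21, 25, 36, 40} → ROUND(AVG(m.year), 2)=1993.75

Vik | 1995.5 ; Gita | 1985.88 ; Ravi | 1993.75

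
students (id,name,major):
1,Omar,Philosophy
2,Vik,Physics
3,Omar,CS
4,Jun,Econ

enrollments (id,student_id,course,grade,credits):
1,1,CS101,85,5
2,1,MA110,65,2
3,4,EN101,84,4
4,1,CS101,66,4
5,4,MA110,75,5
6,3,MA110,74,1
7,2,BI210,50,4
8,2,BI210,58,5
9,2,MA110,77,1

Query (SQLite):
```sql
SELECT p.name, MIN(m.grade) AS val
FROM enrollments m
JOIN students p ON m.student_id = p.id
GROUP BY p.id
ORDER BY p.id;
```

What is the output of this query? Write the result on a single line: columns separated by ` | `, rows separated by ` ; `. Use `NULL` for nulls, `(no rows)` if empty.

Omar | 65 ; Vik | 50 ; Omar | 74 ; Jun | 75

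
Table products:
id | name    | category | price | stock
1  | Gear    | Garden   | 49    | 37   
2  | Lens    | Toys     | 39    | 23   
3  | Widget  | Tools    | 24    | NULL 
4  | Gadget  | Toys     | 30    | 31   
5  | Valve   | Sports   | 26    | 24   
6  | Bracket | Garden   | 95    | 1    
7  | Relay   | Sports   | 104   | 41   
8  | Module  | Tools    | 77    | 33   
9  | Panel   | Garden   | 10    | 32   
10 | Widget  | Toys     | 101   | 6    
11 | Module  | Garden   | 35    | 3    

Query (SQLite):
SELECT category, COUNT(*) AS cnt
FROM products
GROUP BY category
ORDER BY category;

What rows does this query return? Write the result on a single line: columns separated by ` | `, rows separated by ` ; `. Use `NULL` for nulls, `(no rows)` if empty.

Garden | 4 ; Sports | 2 ; Tools | 2 ; Toys | 3

Partition products by category; compute COUNT(*) within each group.
  Garden: ids {1, 6, 9, 11} → COUNT(*)=4
  Sports: ids {5, 7} → COUNT(*)=2
  Tools: ids {3, 8} → COUNT(*)=2
  Toys: ids {2, 4, 10} → COUNT(*)=3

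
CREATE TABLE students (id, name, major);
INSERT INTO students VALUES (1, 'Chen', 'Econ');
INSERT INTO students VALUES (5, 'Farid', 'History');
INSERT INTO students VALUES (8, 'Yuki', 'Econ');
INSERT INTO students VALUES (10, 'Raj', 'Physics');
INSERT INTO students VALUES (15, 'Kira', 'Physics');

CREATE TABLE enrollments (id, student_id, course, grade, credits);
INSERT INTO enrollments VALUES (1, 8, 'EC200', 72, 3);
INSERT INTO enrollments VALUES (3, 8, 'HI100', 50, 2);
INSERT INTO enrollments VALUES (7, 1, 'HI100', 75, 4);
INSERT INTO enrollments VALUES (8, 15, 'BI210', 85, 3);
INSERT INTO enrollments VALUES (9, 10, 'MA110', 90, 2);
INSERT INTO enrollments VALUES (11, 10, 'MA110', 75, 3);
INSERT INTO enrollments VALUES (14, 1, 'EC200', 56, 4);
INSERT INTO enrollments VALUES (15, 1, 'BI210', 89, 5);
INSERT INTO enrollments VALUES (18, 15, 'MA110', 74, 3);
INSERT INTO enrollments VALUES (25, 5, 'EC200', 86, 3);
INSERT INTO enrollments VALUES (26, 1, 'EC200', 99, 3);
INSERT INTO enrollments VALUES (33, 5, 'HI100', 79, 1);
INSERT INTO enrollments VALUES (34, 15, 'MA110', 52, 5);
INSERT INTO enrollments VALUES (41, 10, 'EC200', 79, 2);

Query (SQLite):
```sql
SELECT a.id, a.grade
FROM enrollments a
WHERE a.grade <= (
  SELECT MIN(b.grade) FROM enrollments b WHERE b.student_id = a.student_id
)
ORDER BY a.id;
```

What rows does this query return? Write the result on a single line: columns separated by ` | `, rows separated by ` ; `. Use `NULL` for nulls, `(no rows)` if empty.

3 | 50 ; 11 | 75 ; 14 | 56 ; 33 | 79 ; 34 | 52

For each enrollments row a, compute MIN(grade) over rows sharing a.student_id.
Keep row a if a.grade <= that per-group MIN.
  student_id=1: MIN(grade) = 56
  student_id=5: MIN(grade) = 79
  student_id=8: MIN(grade) = 50
  student_id=10: MIN(grade) = 75
  student_id=15: MIN(grade) = 52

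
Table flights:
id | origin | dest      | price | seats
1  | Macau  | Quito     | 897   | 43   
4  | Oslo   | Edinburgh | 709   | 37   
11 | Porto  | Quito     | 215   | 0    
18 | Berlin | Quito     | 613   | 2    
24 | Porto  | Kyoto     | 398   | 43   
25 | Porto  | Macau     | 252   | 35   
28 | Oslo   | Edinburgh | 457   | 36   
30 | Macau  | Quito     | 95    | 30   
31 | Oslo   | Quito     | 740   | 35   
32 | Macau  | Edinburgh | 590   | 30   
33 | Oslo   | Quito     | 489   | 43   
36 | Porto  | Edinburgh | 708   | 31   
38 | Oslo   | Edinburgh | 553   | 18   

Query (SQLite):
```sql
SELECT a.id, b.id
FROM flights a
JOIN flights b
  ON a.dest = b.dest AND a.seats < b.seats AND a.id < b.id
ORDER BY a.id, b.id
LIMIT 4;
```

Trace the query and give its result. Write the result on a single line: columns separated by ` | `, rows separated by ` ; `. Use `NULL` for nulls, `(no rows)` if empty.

Pairs (a,b) with same dest, a.seats < b.seats, a.id < b.id.
dest groups: Edinburgh:{4,28,32,36,38} Kyoto:{24} Macau:{25} Quito:{1,11,18,30,31,33}
Ordered by (a.id, b.id); first 4.

11 | 18 ; 11 | 30 ; 11 | 31 ; 11 | 33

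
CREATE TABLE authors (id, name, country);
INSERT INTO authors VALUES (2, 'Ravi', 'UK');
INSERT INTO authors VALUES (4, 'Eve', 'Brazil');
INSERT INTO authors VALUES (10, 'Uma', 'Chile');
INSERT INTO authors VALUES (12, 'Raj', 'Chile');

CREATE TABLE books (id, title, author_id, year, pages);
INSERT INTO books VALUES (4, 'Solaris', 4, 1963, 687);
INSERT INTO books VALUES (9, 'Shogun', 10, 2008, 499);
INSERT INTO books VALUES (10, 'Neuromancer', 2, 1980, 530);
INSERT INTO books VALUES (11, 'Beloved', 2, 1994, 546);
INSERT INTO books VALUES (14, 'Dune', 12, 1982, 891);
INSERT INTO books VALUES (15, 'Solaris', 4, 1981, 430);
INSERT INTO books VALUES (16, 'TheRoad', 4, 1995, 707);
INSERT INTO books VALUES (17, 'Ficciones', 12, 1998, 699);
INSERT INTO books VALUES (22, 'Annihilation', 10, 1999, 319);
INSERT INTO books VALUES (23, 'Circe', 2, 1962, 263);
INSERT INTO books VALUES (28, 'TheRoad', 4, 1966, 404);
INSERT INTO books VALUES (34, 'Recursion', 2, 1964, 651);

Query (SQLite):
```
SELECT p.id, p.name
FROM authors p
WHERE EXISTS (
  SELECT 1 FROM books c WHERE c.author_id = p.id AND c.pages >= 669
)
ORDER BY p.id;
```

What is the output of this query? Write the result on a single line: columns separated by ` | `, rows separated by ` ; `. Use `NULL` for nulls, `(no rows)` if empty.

4 | Eve ; 12 | Raj

For each authors row, check whether any books with matching author_id has pages >= 669.
Keep rows where that is true.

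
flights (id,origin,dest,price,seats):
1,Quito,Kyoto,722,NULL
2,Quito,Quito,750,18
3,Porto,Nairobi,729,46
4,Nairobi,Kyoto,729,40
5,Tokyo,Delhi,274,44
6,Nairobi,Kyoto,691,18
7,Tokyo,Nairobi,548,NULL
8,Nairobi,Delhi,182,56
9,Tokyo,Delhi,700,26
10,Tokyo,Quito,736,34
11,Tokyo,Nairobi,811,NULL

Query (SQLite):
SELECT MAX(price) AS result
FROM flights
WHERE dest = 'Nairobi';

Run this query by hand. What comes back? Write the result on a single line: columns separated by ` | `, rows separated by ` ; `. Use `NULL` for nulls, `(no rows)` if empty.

811

Rows where dest='Nairobi' → price values: [729, 548, 811].
MAX of non-NULL values = 811.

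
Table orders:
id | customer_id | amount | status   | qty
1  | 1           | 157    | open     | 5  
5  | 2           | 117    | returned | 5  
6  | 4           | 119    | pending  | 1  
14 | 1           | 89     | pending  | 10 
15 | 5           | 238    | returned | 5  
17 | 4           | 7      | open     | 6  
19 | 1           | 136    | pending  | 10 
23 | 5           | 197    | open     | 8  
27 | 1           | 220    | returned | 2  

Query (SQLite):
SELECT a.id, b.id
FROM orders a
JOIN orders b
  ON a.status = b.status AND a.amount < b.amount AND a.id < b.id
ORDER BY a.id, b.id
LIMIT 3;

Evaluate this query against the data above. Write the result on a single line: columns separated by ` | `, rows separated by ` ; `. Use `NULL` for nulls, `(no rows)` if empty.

Pairs (a,b) with same status, a.amount < b.amount, a.id < b.id.
status groups: open:{1,17,23} pending:{6,14,19} returned:{5,15,27}
Ordered by (a.id, b.id); first 3.

1 | 23 ; 5 | 15 ; 5 | 27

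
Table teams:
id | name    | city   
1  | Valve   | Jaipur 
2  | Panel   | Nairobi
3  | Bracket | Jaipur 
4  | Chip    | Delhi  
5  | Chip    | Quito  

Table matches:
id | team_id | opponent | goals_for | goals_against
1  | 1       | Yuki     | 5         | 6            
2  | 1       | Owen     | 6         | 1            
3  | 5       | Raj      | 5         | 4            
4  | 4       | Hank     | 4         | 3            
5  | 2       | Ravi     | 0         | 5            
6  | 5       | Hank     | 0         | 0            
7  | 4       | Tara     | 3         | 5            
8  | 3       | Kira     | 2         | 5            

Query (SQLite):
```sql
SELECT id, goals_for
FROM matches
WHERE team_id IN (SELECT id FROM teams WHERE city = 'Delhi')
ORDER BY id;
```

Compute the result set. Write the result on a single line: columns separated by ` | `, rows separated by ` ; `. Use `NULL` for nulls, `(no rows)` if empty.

4 | 4 ; 7 | 3

Inner query: teams.id where city = 'Delhi'.
Outer: keep matches rows whose team_id is in that set.
Inner query → {4}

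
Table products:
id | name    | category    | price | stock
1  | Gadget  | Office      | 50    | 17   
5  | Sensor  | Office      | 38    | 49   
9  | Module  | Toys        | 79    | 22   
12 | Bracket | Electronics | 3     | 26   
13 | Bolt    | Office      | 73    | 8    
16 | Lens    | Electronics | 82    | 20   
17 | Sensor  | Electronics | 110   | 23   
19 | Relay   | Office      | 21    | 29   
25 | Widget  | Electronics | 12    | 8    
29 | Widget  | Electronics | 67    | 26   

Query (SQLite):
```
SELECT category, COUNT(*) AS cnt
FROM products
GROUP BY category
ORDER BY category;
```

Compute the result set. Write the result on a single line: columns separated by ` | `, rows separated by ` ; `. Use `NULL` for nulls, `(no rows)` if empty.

Partition products by category; compute COUNT(*) within each group.
  Electronics: ids {12, 16, 17, 25, 29} → COUNT(*)=5
  Office: ids {1, 5, 13, 19} → COUNT(*)=4
  Toys: ids {9} → COUNT(*)=1

Electronics | 5 ; Office | 4 ; Toys | 1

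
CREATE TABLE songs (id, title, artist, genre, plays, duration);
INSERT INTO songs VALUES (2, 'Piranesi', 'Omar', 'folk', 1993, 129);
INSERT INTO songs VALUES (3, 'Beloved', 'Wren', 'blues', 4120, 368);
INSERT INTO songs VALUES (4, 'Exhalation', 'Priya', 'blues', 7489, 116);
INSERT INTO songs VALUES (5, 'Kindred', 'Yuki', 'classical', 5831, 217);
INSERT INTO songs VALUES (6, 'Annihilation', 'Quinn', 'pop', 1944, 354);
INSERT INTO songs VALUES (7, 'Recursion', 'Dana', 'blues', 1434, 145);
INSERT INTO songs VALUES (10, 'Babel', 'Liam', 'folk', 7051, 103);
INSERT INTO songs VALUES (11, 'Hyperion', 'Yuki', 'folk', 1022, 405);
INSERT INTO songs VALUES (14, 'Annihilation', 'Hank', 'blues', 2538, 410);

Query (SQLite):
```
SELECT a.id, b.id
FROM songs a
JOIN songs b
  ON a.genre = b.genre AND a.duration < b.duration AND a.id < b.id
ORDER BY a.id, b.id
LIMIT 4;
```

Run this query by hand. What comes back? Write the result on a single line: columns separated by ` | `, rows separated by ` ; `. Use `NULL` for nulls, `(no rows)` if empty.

2 | 11 ; 3 | 14 ; 4 | 7 ; 4 | 14

Pairs (a,b) with same genre, a.duration < b.duration, a.id < b.id.
genre groups: blues:{3,4,7,14} classical:{5} folk:{2,10,11} pop:{6}
Ordered by (a.id, b.id); first 4.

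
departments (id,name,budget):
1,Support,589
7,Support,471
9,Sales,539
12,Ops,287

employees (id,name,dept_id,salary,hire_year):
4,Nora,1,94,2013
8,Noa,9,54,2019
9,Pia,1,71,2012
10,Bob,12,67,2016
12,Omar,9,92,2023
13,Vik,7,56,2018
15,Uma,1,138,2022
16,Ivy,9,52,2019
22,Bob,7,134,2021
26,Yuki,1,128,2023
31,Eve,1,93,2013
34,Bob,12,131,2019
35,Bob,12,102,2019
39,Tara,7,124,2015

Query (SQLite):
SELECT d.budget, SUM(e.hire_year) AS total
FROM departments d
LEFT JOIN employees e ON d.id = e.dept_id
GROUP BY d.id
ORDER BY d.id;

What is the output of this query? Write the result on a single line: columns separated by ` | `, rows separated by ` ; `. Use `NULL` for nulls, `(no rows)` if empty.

LEFT JOIN keeps every departments row; unmatched ones get NULL for employees columns.
Group by departments.id and compute SUM(e.hire_year). SUM over an all-NULL group is NULL.
  1: ids {4, 9, 15, 26, 31} → SUM(e.hire_year)=10083
  7: ids {13, 22, 39} → SUM(e.hire_year)=6054
  9: ids {8, 12, 16} → SUM(e.hire_year)=6061
  12: ids {10, 34, 35} → SUM(e.hire_year)=6054

589 | 10083 ; 471 | 6054 ; 539 | 6061 ; 287 | 6054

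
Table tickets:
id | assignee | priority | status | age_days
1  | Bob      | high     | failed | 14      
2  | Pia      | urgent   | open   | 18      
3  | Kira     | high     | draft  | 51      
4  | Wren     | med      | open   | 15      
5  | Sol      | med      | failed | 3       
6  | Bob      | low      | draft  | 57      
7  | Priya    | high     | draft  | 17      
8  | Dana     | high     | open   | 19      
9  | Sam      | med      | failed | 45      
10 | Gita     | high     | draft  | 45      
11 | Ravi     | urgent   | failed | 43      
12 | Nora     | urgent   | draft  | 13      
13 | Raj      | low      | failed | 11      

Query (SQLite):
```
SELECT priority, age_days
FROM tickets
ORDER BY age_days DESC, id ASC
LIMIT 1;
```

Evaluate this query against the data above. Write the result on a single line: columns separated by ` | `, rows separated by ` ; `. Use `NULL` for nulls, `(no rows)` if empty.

Sort by age_days desc, tiebreak id asc: (57, id=6), (51, id=3), (45, id=9), (45, id=10) …. Take first 1.

low | 57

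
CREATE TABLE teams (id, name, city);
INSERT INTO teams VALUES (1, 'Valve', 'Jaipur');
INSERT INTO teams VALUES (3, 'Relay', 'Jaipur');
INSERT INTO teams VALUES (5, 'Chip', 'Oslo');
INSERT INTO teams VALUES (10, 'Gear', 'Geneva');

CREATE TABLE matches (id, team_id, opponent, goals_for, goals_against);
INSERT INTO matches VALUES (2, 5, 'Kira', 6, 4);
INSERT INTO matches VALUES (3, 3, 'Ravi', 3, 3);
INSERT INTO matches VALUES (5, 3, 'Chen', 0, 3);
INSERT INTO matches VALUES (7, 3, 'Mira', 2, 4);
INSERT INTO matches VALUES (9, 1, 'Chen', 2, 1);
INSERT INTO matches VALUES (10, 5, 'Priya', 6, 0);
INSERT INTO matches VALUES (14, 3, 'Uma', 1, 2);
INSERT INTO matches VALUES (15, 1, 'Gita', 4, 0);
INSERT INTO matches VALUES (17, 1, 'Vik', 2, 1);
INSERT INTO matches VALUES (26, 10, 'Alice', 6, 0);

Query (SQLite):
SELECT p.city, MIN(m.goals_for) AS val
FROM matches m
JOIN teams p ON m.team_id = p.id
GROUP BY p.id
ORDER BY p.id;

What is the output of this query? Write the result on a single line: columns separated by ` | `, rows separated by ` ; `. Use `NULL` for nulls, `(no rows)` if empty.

Jaipur | 2 ; Jaipur | 0 ; Oslo | 6 ; Geneva | 6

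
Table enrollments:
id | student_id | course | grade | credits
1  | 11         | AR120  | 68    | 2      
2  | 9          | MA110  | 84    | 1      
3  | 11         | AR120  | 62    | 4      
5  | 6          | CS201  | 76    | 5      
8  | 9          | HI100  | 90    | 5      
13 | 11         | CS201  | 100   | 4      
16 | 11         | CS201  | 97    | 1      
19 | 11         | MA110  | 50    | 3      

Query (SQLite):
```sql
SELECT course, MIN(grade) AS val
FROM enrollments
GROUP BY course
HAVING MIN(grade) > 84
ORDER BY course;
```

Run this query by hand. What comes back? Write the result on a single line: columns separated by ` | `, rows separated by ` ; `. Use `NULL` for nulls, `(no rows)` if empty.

Partition enrollments by course; compute MIN(grade) within each group.
HAVING: keep groups where MIN(grade) > 84.
  AR120: ids {1, 3} → MIN(grade)=62
  CS201: ids {5, 13, 16} → MIN(grade)=76
  HI100: ids {8} → MIN(grade)=90
  MA110: ids {2, 19} → MIN(grade)=50

HI100 | 90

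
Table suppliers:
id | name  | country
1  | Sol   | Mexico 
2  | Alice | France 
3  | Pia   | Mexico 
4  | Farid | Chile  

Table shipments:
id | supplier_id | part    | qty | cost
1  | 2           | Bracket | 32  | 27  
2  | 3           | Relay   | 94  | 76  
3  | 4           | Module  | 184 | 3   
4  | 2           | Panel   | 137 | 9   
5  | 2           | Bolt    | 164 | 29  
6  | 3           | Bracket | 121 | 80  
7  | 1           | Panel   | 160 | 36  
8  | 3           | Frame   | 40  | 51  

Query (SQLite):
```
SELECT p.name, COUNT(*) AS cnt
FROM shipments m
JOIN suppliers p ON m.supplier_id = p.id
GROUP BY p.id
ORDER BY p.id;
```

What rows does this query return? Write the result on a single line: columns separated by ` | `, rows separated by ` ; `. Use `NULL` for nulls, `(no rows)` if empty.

Sol | 1 ; Alice | 3 ; Pia | 3 ; Farid | 1

Join each shipments row to its suppliers via supplier_id.
Group joined rows by suppliers.id; compute COUNT(*) per group.
  1: ids {7} → COUNT(*)=1
  2: ids {1, 4, 5} → COUNT(*)=3
  3: ids {2, 6, 8} → COUNT(*)=3
  4: ids {3} → COUNT(*)=1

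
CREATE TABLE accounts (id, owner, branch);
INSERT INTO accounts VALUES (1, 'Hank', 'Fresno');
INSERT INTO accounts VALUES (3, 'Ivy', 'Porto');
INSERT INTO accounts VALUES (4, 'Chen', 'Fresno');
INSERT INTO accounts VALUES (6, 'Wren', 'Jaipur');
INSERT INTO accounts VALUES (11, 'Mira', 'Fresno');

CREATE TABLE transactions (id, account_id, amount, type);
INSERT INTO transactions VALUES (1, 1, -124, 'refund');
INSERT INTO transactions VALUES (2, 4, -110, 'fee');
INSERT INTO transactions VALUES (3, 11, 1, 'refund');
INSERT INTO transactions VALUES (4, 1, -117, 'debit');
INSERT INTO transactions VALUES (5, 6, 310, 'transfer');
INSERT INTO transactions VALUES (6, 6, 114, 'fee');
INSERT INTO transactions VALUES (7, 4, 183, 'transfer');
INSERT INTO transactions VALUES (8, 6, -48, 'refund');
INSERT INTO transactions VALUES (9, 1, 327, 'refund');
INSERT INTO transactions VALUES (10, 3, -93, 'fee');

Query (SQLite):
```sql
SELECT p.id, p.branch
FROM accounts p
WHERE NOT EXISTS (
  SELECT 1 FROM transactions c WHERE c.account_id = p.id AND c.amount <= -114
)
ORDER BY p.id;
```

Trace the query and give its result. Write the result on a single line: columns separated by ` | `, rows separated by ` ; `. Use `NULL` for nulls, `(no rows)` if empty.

3 | Porto ; 4 | Fresno ; 6 | Jaipur ; 11 | Fresno

For each accounts row, check whether any transactions with matching account_id has amount <= -114.
Keep rows where that is false.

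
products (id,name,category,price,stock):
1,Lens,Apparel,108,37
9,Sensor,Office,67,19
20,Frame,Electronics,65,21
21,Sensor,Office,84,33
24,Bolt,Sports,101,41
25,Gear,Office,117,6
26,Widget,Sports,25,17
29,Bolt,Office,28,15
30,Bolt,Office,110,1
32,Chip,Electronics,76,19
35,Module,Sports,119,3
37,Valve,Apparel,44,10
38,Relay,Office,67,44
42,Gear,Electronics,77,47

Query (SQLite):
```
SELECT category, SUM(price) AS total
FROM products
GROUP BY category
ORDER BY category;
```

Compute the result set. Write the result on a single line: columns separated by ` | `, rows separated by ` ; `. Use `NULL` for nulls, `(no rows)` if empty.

Apparel | 152 ; Electronics | 218 ; Office | 473 ; Sports | 245

Partition products by category; compute SUM(price) within each group.
  Apparel: ids {1, 37} → SUM(price)=152
  Electronics: ids {20, 32, 42} → SUM(price)=218
  Office: ids {9, 21, 25, 29, 30, 38} → SUM(price)=473
  Sports: ids {24, 26, 35} → SUM(price)=245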